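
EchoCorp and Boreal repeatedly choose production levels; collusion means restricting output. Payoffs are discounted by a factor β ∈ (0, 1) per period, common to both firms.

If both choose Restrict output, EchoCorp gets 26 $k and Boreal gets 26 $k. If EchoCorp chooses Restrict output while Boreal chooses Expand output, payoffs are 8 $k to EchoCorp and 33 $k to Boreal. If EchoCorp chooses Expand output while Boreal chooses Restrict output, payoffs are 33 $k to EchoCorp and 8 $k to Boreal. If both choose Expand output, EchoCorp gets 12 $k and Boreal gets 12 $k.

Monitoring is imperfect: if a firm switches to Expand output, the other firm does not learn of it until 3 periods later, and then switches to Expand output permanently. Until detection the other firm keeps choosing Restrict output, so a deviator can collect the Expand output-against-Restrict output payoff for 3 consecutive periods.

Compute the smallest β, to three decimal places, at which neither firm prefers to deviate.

0.693

The best deviation is to choose Expand output for all 3 undetected periods, earning 33 each, then 12 forever once detected.
Deviation value: 33(1−β^3)/(1−β) + 12β^3/(1−β); cooperation value: 26/(1−β).
IC: 26 ≥ 33(1−β^3) + 12β^3 = 33 − 21β^3.
So β^3 ≥ 7/21 = 1/3, giving β ≥ (1/3)^(1/3) ≈ 0.693.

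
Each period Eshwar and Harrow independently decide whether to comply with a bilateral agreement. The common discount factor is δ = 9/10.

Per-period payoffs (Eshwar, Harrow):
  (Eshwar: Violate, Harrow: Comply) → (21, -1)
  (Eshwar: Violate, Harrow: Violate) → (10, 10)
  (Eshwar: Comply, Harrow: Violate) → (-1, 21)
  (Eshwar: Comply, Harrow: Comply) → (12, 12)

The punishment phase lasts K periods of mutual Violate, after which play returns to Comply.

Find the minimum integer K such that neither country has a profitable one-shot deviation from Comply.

No profitable deviation requires (12−10)(δ+…+δ^K) ≥ 21−12, i.e. δ+…+δ^K ≥ 9/2 ≈ 4.5000.
With δ = 9/10, the partial sums are K=1: 0.9000, K=2: 1.7100, …, K=5: 3.6856, K=6: 4.2170, K=7: 4.6953.
K = 7 is the first length at which the sum reaches 4.5000.

7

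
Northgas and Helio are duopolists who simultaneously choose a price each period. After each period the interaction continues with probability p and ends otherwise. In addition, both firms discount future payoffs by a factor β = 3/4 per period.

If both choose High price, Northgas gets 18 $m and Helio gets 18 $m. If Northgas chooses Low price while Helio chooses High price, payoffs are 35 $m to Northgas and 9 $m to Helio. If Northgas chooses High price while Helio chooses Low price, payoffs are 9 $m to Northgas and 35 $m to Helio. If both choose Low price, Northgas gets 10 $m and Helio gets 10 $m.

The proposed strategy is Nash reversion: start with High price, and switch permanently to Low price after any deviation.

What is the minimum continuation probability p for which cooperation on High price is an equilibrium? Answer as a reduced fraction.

With continuation probability p and discount β, the effective per-period discount factor is βp.
Grim-trigger IC: βp ≥ (35−18)/(35−10) = 17/25.
So p ≥ (17/25)/(3/4) = 68/75.

68/75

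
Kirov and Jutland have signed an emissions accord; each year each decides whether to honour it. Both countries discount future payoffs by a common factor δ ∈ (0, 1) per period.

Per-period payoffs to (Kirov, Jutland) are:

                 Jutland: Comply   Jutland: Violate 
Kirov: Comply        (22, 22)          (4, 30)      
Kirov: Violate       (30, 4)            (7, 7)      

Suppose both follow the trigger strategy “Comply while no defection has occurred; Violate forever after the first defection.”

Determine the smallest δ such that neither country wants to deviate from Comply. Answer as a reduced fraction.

22/(1−δ) ≥ 30 + 7δ/(1−δ)
22 ≥ 30 − 23δ
δ ≥ 8/23.

8/23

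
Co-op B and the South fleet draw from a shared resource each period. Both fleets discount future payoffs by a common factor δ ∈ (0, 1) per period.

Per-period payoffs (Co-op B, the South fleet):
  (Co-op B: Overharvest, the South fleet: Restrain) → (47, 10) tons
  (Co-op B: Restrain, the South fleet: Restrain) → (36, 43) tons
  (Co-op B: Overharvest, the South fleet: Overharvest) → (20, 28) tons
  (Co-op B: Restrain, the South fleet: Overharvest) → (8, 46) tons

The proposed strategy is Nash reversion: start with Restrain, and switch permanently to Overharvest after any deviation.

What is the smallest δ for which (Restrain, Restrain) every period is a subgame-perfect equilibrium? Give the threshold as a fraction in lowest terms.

Co-op B: cooperation gives 36 each period; deviation gives 47 once then 20 forever.
  36/(1−δ) ≥ 47 + 20δ/(1−δ) ⇒ δ ≥ 11/27.
the South fleet: cooperation gives 43 each period; deviation gives 46 once then 28 forever.
  δ ≥ 3/18 = 1/6.
Both must hold, so the binding constraint is Co-op B's: δ ≥ 11/27.

11/27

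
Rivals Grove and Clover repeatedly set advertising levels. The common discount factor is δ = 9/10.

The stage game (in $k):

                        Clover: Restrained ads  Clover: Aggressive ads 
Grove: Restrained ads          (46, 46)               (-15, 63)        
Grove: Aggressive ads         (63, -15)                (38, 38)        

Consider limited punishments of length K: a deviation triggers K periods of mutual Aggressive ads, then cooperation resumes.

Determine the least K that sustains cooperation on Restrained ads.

IC: δ(1−δ^K)/(1−δ) ≥ (63−46)/(46−38) = 17/8.
With δ = 9/10: need 1 − δ^K ≥ 17/8·(1−9/10)/(9/10), i.e. δ^K ≤ 0.7639.
Since (9/10)^2 = 0.8100 and (9/10)^3 = 0.7290, the smallest such K is 3.

3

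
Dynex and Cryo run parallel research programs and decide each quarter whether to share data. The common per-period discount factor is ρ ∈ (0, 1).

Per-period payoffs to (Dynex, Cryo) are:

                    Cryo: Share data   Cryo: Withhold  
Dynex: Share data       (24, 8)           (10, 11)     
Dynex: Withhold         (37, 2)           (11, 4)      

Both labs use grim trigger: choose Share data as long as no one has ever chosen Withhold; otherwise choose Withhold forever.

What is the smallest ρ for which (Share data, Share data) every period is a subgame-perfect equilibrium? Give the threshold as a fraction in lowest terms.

Dynex's threshold: (37−24)/(37−11) = 1/2.
Cryo's threshold: (11−8)/(11−4) = 3/7.
1/2 > 3/7, so Dynex binds and ρ* = 1/2.

1/2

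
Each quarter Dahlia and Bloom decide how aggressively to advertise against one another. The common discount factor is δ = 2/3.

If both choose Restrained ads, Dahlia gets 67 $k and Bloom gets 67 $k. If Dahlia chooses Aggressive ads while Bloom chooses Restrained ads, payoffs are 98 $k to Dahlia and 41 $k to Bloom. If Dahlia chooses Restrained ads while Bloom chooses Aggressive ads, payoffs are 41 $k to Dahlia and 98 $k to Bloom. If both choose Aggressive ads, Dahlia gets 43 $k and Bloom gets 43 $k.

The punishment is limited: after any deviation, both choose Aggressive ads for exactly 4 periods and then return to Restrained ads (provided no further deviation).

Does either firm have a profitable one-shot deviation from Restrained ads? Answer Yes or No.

Comparing payoff streams over the 5 periods until play realigns: cooperate → 67(1+δ+…+δ^4); deviate → 98 + 43(δ+…+δ^4).
Cooperation is sustained iff (67−43)(δ+…+δ^4) ≥ 98−67.
δ+…+δ^4 = 2/3·(1−(2/3)^4)/(1−2/3) = 1.6049, and (98−67)/(67−43) = 1.2917.
1.6049 ≥ 1.2917, so cooperation is sustainable.

No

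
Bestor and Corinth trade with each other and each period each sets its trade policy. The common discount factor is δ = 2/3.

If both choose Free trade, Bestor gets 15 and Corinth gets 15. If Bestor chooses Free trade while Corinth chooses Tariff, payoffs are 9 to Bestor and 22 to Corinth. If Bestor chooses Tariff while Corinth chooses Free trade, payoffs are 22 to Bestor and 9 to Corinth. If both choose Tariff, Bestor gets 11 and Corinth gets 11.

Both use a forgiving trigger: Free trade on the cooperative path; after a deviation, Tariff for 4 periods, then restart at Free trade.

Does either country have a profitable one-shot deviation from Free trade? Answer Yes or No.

Yes

IC: δ+…+δ^4 ≥ (22−15)/(15−11) = 7/4.
At δ = 2/3: partial sum = 1.6049 < 1.7500. Cooperation not sustainable.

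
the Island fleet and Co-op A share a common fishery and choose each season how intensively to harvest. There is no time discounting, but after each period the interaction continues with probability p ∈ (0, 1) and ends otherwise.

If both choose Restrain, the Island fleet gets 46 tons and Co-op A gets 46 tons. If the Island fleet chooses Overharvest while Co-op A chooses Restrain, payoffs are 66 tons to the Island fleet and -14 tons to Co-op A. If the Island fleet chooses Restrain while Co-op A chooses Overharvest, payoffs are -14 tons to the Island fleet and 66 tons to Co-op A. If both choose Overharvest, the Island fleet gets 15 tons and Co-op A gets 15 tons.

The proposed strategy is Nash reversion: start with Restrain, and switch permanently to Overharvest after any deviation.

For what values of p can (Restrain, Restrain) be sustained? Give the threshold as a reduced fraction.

With no time discounting, the continuation probability p plays the role of the discount factor.
Grim-trigger IC: 46/(1−p) ≥ 66 + 15p/(1−p) ⇒ p ≥ (66−46)/(66−15) = 20/51.

20/51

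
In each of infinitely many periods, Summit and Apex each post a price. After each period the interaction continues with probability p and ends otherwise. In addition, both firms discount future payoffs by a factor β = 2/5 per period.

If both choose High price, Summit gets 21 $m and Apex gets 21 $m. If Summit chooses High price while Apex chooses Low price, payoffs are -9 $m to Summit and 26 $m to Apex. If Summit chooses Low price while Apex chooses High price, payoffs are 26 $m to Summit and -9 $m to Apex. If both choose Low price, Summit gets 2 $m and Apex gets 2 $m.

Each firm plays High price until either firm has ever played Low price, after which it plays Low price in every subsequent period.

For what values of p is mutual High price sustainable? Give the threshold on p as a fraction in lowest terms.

25/48

With continuation probability p and discount β, the effective per-period discount factor is βp.
Grim-trigger IC: βp ≥ (26−21)/(26−2) = 5/24.
So p ≥ (5/24)/(2/5) = 25/48.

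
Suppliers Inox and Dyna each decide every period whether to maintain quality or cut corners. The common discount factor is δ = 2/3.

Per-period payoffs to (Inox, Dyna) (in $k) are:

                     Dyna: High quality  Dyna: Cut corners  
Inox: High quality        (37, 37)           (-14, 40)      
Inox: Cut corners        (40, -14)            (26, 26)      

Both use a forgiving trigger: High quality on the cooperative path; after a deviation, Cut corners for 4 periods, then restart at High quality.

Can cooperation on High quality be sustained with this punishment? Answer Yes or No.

Yes

A one-shot deviation gives 40 now, then 26 for 4 periods, then back to 37.
Gain from deviating: (40−37) today; loss: (37−26) in each of the next 4 periods.
No-deviation condition: (37−26)(δ+…+δ^4) ≥ 40−37, i.e. δ+…+δ^4 ≥ 3/11.
At δ = 2/3: δ+…+δ^4 = 1.6049 ≥ 0.2727.
So cooperation is sustainable.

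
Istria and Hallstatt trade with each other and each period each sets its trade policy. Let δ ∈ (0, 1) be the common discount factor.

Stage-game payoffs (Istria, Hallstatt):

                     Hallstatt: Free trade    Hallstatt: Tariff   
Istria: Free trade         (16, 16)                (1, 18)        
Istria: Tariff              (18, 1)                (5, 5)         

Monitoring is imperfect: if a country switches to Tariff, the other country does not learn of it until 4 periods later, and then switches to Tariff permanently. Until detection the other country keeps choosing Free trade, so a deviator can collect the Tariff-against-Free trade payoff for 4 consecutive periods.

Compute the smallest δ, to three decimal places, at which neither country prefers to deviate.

Deviating for the 4 undetected periods gains 18−16 = 2 per period over cooperation, then loses 16−5 = 11 per period forever once punishment starts.
Gain: 2(1 + δ + … + δ^3); loss: 11·δ^4/(1−δ).
No profitable deviation ⇔ 2(1−δ^4) ≤ 11·δ^4, i.e. δ^4 ≥ 2/(2+11) = 2/13.
Hence δ ≥ (2/13)^(1/4) ≈ 0.626.

0.626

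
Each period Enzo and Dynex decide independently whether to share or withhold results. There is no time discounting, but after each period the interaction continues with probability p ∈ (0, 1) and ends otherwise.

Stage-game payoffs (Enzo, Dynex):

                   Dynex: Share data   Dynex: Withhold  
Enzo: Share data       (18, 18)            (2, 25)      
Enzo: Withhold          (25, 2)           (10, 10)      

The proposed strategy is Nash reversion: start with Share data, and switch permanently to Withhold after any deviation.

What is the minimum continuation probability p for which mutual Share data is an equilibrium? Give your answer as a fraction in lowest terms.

Expected cooperation value is 18 + p·18 + p²·18 + … = 18/(1−p); deviation gives 25 + p·10/(1−p).
18 ≥ 25(1−p) + 10p ⇒ 15p ≥ 7 ⇒ p ≥ 7/15.

7/15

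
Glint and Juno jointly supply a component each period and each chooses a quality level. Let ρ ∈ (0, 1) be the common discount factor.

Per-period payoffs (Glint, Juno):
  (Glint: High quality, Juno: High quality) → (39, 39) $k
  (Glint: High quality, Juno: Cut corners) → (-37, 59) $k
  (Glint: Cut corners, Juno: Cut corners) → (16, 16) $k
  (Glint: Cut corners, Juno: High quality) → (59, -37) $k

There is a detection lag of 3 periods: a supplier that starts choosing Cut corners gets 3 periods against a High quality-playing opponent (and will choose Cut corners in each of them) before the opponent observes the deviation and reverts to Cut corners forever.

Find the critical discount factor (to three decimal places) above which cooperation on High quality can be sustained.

0.775

The best deviation is to choose Cut corners for all 3 undetected periods, earning 59 each, then 16 forever once detected.
Deviation value: 59(1−ρ^3)/(1−ρ) + 16ρ^3/(1−ρ); cooperation value: 39/(1−ρ).
IC: 39 ≥ 59(1−ρ^3) + 16ρ^3 = 59 − 43ρ^3.
So ρ^3 ≥ 20/43, giving ρ ≥ (20/43)^(1/3) ≈ 0.775.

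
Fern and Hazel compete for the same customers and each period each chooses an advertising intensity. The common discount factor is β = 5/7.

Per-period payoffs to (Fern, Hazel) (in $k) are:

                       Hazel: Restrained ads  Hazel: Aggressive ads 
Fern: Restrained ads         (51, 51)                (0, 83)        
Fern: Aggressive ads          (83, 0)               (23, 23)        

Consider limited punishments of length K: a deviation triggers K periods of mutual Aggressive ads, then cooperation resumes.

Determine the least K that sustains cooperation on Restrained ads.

2

IC: β(1−β^K)/(1−β) ≥ (83−51)/(51−23) = 8/7.
With β = 5/7: need 1 − β^K ≥ 8/7·(1−5/7)/(5/7), i.e. β^K ≤ 0.5429.
Since (5/7)^1 = 0.7143 and (5/7)^2 = 0.5102, the smallest such K is 2.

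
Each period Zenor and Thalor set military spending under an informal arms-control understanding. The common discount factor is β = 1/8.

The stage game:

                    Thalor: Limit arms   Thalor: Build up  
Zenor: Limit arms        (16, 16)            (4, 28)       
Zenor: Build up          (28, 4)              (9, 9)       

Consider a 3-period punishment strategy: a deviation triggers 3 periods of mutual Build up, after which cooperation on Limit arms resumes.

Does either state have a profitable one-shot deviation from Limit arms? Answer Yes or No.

Yes

Comparing payoff streams over the 4 periods until play realigns: cooperate → 16(1+β+…+β^3); deviate → 28 + 9(β+…+β^3).
Cooperation is sustained iff (16−9)(β+…+β^3) ≥ 28−16.
β+…+β^3 = 1/8·(1−(1/8)^3)/(1−1/8) = 0.1426, and (28−16)/(16−9) = 1.7143.
0.1426 < 1.7143, so cooperation is not sustainable.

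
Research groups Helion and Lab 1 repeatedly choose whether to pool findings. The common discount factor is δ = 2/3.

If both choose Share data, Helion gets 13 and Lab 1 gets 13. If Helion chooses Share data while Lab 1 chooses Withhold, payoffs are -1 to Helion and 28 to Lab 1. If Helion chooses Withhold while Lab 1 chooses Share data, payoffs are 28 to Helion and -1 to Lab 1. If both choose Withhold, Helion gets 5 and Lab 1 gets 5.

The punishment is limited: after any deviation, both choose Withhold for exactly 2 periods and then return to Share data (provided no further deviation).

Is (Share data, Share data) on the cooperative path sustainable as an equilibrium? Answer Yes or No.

No

Comparing payoff streams over the 3 periods until play realigns: cooperate → 13(1+δ+…+δ^2); deviate → 28 + 5(δ+…+δ^2).
Cooperation is sustained iff (13−5)(δ+…+δ^2) ≥ 28−13.
δ+…+δ^2 = 2/3·(1−(2/3)^2)/(1−2/3) = 1.1111, and (28−13)/(13−5) = 1.8750.
1.1111 < 1.8750, so cooperation is not sustainable.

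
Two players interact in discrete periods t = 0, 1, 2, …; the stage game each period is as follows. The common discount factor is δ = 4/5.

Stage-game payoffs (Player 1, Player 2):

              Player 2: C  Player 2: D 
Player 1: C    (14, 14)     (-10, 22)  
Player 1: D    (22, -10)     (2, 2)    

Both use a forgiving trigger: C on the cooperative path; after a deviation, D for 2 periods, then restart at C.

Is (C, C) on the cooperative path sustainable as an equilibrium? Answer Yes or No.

Comparing payoff streams over the 3 periods until play realigns: cooperate → 14(1+δ+…+δ^2); deviate → 22 + 2(δ+…+δ^2).
Cooperation is sustained iff (14−2)(δ+…+δ^2) ≥ 22−14.
δ+…+δ^2 = 4/5·(1−(4/5)^2)/(1−4/5) = 1.4400, and (22−14)/(14−2) = 0.6667.
1.4400 ≥ 0.6667, so cooperation is sustainable.

Yes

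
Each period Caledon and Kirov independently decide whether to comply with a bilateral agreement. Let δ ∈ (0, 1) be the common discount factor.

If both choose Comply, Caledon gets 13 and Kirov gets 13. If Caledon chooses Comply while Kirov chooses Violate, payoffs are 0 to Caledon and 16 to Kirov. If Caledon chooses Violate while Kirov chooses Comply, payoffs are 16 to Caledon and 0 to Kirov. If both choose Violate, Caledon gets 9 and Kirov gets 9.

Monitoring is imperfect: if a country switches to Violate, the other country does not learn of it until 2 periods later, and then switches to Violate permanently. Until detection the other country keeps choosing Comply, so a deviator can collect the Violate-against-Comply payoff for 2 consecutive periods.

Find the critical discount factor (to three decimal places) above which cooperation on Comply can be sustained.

Deviating for the 2 undetected periods gains 16−13 = 3 per period over cooperation, then loses 13−9 = 4 per period forever once punishment starts.
Gain: 3(1 + δ + … + δ^1); loss: 4·δ^2/(1−δ).
No profitable deviation ⇔ 3(1−δ^2) ≤ 4·δ^2, i.e. δ^2 ≥ 3/(3+4) = 3/7.
Hence δ ≥ (3/7)^(1/2) ≈ 0.655.

0.655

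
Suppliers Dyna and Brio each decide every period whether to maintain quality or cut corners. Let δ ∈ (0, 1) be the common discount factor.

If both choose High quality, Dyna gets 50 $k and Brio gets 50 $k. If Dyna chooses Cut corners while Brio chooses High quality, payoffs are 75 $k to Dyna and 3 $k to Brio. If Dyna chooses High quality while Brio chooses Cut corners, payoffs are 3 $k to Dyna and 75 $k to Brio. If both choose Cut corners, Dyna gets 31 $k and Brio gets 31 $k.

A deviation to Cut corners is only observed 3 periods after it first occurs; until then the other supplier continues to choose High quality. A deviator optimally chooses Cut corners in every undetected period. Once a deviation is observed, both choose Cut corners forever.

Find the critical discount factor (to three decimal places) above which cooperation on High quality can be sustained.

0.828

A deviator earns 75 for 3 periods, then 31 forever; cooperating earns 50 forever. Multiplying the IC by (1−δ):
50 ≥ 75(1−δ^3) + 31δ^3, so 44·δ^3 ≥ 25 and δ^3 ≥ 25/44.
δ ≥ (25/44)^(1/3) ≈ 0.828.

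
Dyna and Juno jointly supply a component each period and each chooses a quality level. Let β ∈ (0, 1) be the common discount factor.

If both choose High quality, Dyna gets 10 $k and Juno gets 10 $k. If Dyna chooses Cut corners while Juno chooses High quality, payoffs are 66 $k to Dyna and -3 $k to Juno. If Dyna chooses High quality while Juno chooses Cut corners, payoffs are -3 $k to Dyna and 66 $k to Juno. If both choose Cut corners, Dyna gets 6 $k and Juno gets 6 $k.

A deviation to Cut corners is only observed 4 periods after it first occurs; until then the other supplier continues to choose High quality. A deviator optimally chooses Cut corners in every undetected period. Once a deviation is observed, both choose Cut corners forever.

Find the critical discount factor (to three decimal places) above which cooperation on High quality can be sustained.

The best deviation is to choose Cut corners for all 4 undetected periods, earning 66 each, then 6 forever once detected.
Deviation value: 66(1−β^4)/(1−β) + 6β^4/(1−β); cooperation value: 10/(1−β).
IC: 10 ≥ 66(1−β^4) + 6β^4 = 66 − 60β^4.
So β^4 ≥ 56/60 = 14/15, giving β ≥ (14/15)^(1/4) ≈ 0.983.

0.983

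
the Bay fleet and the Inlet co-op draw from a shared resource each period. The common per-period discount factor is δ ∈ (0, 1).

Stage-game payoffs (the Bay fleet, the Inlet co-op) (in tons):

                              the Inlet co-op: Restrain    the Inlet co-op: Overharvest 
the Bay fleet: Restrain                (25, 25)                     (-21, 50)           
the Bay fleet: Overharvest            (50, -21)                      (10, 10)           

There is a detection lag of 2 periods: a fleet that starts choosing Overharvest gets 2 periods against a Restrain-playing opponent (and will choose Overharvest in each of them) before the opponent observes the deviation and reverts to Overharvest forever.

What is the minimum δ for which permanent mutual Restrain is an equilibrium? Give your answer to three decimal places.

0.791

The best deviation is to choose Overharvest for all 2 undetected periods, earning 50 each, then 10 forever once detected.
Deviation value: 50(1−δ^2)/(1−δ) + 10δ^2/(1−δ); cooperation value: 25/(1−δ).
IC: 25 ≥ 50(1−δ^2) + 10δ^2 = 50 − 40δ^2.
So δ^2 ≥ 25/40 = 5/8, giving δ ≥ (5/8)^(1/2) ≈ 0.791.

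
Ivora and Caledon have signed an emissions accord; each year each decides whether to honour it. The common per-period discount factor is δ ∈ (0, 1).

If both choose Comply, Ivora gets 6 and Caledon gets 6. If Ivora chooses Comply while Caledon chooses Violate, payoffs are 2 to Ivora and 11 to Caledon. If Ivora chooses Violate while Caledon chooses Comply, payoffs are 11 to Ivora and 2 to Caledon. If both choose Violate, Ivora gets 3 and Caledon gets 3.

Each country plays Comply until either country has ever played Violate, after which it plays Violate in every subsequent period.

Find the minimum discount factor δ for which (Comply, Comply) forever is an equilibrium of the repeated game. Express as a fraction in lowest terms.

5/8

One-period gain from deviating is 11 − 6 = 5. The loss is 6 − 3 = 3 in every subsequent period, with present value 3·δ/(1−δ).
Deviation is unprofitable when 3·δ/(1−δ) ≥ 5, i.e. δ/(1−δ) ≥ 5/3.
Equivalently δ ≥ 5/(5+3) = 5/8.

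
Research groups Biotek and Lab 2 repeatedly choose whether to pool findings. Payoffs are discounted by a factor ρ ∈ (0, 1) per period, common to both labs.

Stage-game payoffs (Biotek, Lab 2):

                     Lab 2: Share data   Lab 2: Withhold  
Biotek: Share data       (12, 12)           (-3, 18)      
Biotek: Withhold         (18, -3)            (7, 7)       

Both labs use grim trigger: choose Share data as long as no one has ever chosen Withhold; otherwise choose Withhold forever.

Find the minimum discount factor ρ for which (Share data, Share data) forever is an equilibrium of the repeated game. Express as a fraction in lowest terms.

6/11

Under grim trigger the critical discount factor is (T−C)/(T−P) with T = 18, C = 12, P = 7.
ρ* = (18−12)/(18−7) = 6/11.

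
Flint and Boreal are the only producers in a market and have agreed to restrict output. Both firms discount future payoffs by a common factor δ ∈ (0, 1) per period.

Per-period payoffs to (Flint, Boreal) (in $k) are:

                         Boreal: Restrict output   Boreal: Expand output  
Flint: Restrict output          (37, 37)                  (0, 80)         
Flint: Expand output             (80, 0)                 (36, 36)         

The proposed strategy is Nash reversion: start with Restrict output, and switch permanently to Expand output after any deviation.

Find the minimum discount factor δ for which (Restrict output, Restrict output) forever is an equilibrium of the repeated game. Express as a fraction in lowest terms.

43/44

Cooperation forever yields 37 each period: 37/(1−δ).
Deviating yields 80 once, then 36 forever: 80 + 36δ/(1−δ).
No profitable deviation requires 37/(1−δ) ≥ 80 + 36δ/(1−δ).
Multiplying by (1−δ): 37 ≥ 80(1−δ) + 36δ = 80 − 44δ.
So 44δ ≥ 43, i.e. δ ≥ 43/44.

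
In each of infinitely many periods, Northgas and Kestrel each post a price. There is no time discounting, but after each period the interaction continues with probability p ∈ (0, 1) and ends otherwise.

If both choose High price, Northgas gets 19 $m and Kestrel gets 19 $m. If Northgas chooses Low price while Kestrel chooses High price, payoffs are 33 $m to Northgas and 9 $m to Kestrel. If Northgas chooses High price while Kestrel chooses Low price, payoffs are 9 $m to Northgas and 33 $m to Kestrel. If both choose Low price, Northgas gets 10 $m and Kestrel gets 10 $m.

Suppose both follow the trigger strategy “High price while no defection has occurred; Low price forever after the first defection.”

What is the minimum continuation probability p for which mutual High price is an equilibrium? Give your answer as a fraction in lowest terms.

14/23

With no time discounting, the continuation probability p plays the role of the discount factor.
Grim-trigger IC: 19/(1−p) ≥ 33 + 10p/(1−p) ⇒ p ≥ (33−19)/(33−10) = 14/23.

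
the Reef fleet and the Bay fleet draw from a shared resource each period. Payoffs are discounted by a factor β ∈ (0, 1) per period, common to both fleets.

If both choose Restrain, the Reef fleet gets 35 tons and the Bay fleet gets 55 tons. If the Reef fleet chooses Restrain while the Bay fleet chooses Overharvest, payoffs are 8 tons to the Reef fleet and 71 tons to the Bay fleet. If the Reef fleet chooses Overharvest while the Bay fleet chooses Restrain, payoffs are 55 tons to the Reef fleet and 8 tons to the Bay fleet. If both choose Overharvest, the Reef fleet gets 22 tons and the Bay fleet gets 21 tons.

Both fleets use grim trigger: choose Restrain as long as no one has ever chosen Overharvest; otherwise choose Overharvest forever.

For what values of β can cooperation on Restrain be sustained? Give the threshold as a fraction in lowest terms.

20/33

the Reef fleet: cooperation gives 35 each period; deviation gives 55 once then 22 forever.
  35/(1−β) ≥ 55 + 22β/(1−β) ⇒ β ≥ 20/33.
the Bay fleet: cooperation gives 55 each period; deviation gives 71 once then 21 forever.
  β ≥ 16/50 = 8/25.
Both must hold, so the binding constraint is the Reef fleet's: β ≥ 20/33.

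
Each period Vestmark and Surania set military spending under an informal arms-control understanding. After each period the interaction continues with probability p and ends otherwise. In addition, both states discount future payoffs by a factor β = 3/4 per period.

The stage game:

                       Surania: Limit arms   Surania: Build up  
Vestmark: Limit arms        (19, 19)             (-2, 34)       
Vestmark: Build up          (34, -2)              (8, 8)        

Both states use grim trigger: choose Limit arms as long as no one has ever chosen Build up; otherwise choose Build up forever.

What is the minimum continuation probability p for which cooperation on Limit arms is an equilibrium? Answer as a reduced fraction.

10/13

Expected continuation weight on next period's payoff is β·p = 3/4·p, which plays the role of the discount factor.
Cooperation requires 3/4·p ≥ (34−19)/(34−8) = 15/26, hence p ≥ 10/13.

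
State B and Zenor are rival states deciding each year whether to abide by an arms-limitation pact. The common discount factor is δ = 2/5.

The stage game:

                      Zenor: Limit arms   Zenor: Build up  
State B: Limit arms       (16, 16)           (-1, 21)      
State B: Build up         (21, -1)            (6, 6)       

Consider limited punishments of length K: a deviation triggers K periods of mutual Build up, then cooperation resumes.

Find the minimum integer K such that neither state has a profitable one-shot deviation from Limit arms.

No profitable deviation requires (16−6)(δ+…+δ^K) ≥ 21−16, i.e. δ+…+δ^K ≥ 1/2 ≈ 0.5000.
With δ = 2/5, the partial sums are K=1: 0.4000, K=2: 0.5600.
K = 2 is the first length at which the sum reaches 0.5000.

2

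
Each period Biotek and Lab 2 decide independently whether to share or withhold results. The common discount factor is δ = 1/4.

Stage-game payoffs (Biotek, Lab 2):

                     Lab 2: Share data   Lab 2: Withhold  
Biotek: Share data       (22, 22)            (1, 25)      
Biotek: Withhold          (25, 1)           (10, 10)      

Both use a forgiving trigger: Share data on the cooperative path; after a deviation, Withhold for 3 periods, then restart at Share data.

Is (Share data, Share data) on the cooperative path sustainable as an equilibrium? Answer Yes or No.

Comparing payoff streams over the 4 periods until play realigns: cooperate → 22(1+δ+…+δ^3); deviate → 25 + 10(δ+…+δ^3).
Cooperation is sustained iff (22−10)(δ+…+δ^3) ≥ 25−22.
δ+…+δ^3 = 1/4·(1−(1/4)^3)/(1−1/4) = 0.3281, and (25−22)/(22−10) = 0.2500.
0.3281 ≥ 0.2500, so cooperation is sustainable.

Yes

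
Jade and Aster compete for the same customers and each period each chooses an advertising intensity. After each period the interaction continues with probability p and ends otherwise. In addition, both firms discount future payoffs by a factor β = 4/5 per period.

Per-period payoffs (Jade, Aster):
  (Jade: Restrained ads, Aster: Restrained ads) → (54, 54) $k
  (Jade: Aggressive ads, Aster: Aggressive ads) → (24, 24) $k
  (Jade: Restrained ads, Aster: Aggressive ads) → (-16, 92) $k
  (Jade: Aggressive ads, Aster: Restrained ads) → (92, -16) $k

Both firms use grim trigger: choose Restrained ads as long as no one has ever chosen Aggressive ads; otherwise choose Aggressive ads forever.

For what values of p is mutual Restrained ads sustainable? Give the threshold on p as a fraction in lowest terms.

95/136

With continuation probability p and discount β, the effective per-period discount factor is βp.
Grim-trigger IC: βp ≥ (92−54)/(92−24) = 19/34.
So p ≥ (19/34)/(4/5) = 95/136.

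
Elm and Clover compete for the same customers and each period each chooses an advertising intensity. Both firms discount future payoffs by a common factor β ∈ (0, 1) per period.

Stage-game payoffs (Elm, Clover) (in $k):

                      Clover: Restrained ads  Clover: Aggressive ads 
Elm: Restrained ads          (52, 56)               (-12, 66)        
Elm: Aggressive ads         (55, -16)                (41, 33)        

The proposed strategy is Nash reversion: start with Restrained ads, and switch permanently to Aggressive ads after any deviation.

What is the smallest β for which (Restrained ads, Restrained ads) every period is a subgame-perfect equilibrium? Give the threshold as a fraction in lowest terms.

Elm's threshold: (55−52)/(55−41) = 3/14.
Clover's threshold: (66−56)/(66−33) = 10/33.
3/14 < 10/33, so Clover binds and β* = 10/33.

10/33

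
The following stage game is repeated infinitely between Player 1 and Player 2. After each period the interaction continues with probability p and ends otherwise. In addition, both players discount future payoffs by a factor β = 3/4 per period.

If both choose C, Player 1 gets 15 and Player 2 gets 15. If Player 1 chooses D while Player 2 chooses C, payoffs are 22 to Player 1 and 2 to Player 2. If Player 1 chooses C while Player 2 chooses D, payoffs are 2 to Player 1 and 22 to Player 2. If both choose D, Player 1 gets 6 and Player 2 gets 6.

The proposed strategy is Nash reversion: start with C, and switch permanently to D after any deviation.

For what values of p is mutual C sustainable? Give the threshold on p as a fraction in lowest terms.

7/12

With continuation probability p and discount β, the effective per-period discount factor is βp.
Grim-trigger IC: βp ≥ (22−15)/(22−6) = 7/16.
So p ≥ (7/16)/(3/4) = 7/12.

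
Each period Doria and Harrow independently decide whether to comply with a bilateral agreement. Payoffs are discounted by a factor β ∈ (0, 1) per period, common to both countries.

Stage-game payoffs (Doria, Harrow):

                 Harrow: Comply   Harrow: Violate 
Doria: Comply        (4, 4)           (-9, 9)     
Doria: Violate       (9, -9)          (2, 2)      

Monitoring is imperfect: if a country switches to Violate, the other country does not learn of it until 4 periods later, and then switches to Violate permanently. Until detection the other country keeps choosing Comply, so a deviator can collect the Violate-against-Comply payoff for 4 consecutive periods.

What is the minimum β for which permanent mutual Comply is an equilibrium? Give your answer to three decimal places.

The best deviation is to choose Violate for all 4 undetected periods, earning 9 each, then 2 forever once detected.
Deviation value: 9(1−β^4)/(1−β) + 2β^4/(1−β); cooperation value: 4/(1−β).
IC: 4 ≥ 9(1−β^4) + 2β^4 = 9 − 7β^4.
So β^4 ≥ 5/7, giving β ≥ (5/7)^(1/4) ≈ 0.919.

0.919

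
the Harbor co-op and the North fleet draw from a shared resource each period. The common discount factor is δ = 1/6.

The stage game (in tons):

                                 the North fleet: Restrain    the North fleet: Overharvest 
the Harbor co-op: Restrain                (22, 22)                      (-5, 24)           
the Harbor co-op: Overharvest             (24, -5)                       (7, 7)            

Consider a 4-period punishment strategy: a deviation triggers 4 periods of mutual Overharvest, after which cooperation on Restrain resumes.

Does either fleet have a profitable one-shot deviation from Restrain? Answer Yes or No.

IC: δ+…+δ^4 ≥ (24−22)/(22−7) = 2/15.
At δ = 1/6: partial sum = 0.1998 ≥ 0.1333. Cooperation sustainable.

No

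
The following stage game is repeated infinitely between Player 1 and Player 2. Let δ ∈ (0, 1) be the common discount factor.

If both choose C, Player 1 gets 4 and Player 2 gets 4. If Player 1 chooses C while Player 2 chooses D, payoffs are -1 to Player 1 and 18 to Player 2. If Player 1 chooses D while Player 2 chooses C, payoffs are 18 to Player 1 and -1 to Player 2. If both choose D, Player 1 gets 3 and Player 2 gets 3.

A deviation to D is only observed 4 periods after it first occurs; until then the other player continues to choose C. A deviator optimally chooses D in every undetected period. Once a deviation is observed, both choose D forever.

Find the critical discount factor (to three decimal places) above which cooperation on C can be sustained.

0.983

Deviating for the 4 undetected periods gains 18−4 = 14 per period over cooperation, then loses 4−3 = 1 per period forever once punishment starts.
Gain: 14(1 + δ + … + δ^3); loss: 1·δ^4/(1−δ).
No profitable deviation ⇔ 14(1−δ^4) ≤ 1·δ^4, i.e. δ^4 ≥ 14/(14+1) = 14/15.
Hence δ ≥ (14/15)^(1/4) ≈ 0.983.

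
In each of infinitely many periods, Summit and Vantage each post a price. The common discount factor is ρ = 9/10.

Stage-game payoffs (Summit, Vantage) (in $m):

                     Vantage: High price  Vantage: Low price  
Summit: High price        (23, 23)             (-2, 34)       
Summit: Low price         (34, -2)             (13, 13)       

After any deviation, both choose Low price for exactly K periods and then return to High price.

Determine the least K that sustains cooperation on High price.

2

Need Σ_{k=1}^{K} ρ^k ≥ (34−23)/(23−13) = 1.1000 at ρ = 9/10.
At K = 1 the sum is 0.9000 < 1.1000; at K = 2 it is 1.7100 ≥ 1.1000.
So the minimum punishment length is K = 2.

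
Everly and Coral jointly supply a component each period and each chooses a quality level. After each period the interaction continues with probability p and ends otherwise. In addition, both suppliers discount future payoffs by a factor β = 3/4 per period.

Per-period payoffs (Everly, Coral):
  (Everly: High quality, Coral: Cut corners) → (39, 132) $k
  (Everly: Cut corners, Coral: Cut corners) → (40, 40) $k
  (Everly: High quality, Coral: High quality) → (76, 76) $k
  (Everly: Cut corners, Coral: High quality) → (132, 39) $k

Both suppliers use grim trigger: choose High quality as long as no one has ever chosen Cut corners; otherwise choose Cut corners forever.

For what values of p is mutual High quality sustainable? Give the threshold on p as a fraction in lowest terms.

56/69

With continuation probability p and discount β, the effective per-period discount factor is βp.
Grim-trigger IC: βp ≥ (132−76)/(132−40) = 14/23.
So p ≥ (14/23)/(3/4) = 56/69.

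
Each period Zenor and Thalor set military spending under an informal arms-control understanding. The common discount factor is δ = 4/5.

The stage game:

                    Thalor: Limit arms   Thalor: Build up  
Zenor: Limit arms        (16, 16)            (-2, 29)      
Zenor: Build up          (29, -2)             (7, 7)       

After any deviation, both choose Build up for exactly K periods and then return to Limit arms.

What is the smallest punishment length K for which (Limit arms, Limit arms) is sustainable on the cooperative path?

3

IC: δ(1−δ^K)/(1−δ) ≥ (29−16)/(16−7) = 13/9.
With δ = 4/5: need 1 − δ^K ≥ 13/9·(1−4/5)/(4/5), i.e. δ^K ≤ 0.6389.
Since (4/5)^2 = 0.6400 and (4/5)^3 = 0.5120, the smallest such K is 3.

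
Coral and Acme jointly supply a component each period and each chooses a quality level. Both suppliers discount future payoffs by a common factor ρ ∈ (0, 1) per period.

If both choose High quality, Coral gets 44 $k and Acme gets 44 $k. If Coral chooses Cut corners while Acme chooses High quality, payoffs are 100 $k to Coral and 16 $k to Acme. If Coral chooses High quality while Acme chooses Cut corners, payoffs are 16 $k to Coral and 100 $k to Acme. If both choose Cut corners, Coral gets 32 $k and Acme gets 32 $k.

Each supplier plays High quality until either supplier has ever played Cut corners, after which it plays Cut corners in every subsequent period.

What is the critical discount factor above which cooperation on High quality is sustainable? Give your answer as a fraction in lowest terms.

One-period gain from deviating is 100 − 44 = 56. The loss is 44 − 32 = 12 in every subsequent period, with present value 12·ρ/(1−ρ).
Deviation is unprofitable when 12·ρ/(1−ρ) ≥ 56, i.e. ρ/(1−ρ) ≥ 14/3.
Equivalently ρ ≥ 56/(56+12) = 14/17.

14/17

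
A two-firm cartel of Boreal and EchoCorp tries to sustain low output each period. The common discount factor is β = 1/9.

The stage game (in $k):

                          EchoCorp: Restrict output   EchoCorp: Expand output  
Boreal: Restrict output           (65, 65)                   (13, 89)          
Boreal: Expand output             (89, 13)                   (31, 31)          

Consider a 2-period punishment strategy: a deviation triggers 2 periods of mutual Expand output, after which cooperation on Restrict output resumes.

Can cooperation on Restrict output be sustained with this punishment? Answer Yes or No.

IC: β+…+β^2 ≥ (89−65)/(65−31) = 12/17.
At β = 1/9: partial sum = 0.1235 < 0.7059. Cooperation not sustainable.

No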